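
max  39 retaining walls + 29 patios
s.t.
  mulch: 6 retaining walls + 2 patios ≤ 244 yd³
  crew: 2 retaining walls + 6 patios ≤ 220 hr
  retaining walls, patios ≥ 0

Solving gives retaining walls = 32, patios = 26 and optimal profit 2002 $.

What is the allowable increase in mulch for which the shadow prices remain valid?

416

Binding constraints: mulch, crew. The basis is B = [[6,2],[2,6]] with det 32.
Per unit increase in mulch, x* moves by d = (0.1875, -0.0625).
The basis stays optimal until patios reaches 0; allowable increase = 416 yd³.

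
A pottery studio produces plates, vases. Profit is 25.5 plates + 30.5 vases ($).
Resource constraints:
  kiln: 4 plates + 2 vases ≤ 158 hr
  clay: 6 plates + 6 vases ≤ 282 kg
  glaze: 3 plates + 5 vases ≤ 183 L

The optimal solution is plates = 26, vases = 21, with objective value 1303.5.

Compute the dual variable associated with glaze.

Check each constraint at x*: kiln 146/158 (slack 12); clay 282/282 (tight); glaze 183/183 (tight).
Slack constraints have shadow price 0 (complementary slackness).
Dual feasibility on the basic columns requires 6·y_clay + 3·y_glaze = 25.5, 6·y_clay + 5·y_glaze = 30.5.
This yields shadow prices y_clay = 3, y_glaze = 2.5.
Shadow price of glaze = 2.5.

2.5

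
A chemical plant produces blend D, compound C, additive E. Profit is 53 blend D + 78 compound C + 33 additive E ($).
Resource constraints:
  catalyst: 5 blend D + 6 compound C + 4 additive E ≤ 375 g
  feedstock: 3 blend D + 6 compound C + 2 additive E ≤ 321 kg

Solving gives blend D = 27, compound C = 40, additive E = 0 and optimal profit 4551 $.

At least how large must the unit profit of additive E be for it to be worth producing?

40

Both catalyst and feedstock are binding at x*.
The binding rows give the dual system: 5·y_catalyst + 3·y_feedstock = 53 and 6·y_catalyst + 6·y_feedstock = 78.
This yields shadow prices y_catalyst = 7, y_feedstock = 6.
additive E enters the basis when its profit ≥ yᵀa₃ = 7·4 + 6·2 = 40.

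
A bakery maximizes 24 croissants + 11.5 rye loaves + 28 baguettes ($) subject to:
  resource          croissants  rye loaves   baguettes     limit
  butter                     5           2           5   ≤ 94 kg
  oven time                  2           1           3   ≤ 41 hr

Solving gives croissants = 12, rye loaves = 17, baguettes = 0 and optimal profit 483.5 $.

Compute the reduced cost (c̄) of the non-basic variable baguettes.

-5.5

Both butter and oven time are binding at x*.
Dual feasibility on the basic columns requires 5·y_butter + 2·y_oven time = 24, 2·y_butter + 1·y_oven time = 11.5.
Solving: y_butter = 1, y_oven time = 9.5.
Reduced cost of baguettes: c₃ − yᵀa₃ = 28 − (1·5 + 9.5·3) = 28 − 33.5 = -5.5.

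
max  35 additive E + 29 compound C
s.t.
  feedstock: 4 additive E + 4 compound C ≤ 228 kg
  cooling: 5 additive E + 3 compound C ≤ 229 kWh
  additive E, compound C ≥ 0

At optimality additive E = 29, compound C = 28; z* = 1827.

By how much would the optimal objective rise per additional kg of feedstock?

Both feedstock and cooling are binding at x*.
The binding rows give the dual system: 4·y_feedstock + 5·y_cooling = 35 and 4·y_feedstock + 3·y_cooling = 29.
This yields shadow prices y_feedstock = 5, y_cooling = 3.
Shadow price of feedstock = 5.

5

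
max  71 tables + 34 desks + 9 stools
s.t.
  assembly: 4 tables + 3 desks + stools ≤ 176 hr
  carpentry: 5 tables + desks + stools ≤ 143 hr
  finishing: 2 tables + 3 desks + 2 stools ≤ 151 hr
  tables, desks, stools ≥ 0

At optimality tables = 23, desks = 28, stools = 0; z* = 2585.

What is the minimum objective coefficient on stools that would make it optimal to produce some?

16

Check each constraint at x*: assembly 176/176 (tight); carpentry 143/143 (tight); finishing 130/151 (slack 21).
Since finishing is not tight, its dual is 0.
From A_Bᵀ y = c: 4·y_assembly + 5·y_carpentry = 71; 3·y_assembly + 1·y_carpentry = 34.
→ y_assembly = 9 and y_carpentry = 7.
stools enters the basis when its profit ≥ yᵀa₃ = 9·1 + 7·1 = 16.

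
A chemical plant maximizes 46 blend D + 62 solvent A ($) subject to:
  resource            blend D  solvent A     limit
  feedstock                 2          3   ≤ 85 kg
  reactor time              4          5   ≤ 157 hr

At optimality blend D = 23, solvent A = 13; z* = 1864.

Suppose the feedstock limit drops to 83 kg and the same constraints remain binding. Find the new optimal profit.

1846

At the optimum: feedstock uses 85 of 85 (binding); reactor time uses 157 of 157 (binding).
Dual feasibility on the basic columns requires 2·y_feedstock + 4·y_reactor time = 46, 3·y_feedstock + 5·y_reactor time = 62.
→ y_feedstock = 9 and y_reactor time = 7.
Δz = y_feedstock·Δb = 9 × (-2) = -18, so new z* = 1864 − 18 = 1846.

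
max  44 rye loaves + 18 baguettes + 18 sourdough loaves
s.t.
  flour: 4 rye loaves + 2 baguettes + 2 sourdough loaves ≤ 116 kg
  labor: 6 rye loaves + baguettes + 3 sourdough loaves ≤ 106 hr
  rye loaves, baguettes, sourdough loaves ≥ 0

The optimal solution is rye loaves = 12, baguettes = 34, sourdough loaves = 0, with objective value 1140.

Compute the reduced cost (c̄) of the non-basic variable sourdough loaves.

-4

Check each constraint at x*: flour 116/116 (tight); labor 106/106 (tight).
The binding rows give the dual system: 4·y_flour + 6·y_labor = 44 and 2·y_flour + 1·y_labor = 18.
→ y_flour = 8 and y_labor = 2.
Reduced cost of sourdough loaves: c₃ − yᵀa₃ = 18 − (8·2 + 2·3) = 18 − 22 = -4.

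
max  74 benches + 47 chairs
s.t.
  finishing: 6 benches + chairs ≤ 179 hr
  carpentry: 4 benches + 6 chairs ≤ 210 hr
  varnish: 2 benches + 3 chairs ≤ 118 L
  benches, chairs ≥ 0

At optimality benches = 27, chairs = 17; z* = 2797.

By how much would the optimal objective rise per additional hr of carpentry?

Binding: finishing and carpentry. Non-binding: varnish (13 unused).
Slack constraints have shadow price 0 (complementary slackness).
From A_Bᵀ y = c: 6·y_finishing + 4·y_carpentry = 74; 1·y_finishing + 6·y_carpentry = 47.
This yields shadow prices y_finishing = 8, y_carpentry = 6.5.
Shadow price of carpentry = 6.5.

6.5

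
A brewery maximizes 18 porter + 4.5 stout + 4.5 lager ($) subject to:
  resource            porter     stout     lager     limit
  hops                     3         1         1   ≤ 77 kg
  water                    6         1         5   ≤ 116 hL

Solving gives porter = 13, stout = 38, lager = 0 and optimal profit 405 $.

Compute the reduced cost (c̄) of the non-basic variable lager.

-6

Both hops and water are binding at x*.
Dual feasibility on the basic columns requires 3·y_hops + 6·y_water = 18, 1·y_hops + 1·y_water = 4.5.
→ y_hops = 3 and y_water = 1.5.
Reduced cost of lager: c₃ − yᵀa₃ = 4.5 − (3·1 + 1.5·5) = 4.5 − 10.5 = -6.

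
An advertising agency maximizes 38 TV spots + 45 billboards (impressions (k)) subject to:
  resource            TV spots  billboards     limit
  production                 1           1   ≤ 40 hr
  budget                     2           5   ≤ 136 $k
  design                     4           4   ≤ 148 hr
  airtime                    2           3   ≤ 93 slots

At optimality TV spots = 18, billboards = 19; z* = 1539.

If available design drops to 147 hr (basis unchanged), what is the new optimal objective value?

Binding: design and airtime. Non-binding: production (3 unused), budget (5 unused).
Slack constraints have shadow price 0 (complementary slackness).
The binding rows give the dual system: 4·y_design + 2·y_airtime = 38 and 4·y_design + 3·y_airtime = 45.
This yields shadow prices y_design = 6, y_airtime = 7.
Δz = y_design·Δb = 6 × (-1) = -6, so new z* = 1539 − 6 = 1533.

1533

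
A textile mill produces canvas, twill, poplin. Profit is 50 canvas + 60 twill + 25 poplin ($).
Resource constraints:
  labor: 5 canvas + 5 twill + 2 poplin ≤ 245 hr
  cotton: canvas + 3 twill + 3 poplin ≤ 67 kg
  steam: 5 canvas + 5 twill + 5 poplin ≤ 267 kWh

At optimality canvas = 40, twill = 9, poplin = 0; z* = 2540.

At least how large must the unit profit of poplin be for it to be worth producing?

At the optimum: labor uses 245 of 245 (binding); cotton uses 67 of 67 (binding); steam uses 245 of 267 (slack = 22).
By complementary slackness, y = 0 for the non-binding constraint.
From A_Bᵀ y = c: 5·y_labor + 1·y_cotton = 50; 5·y_labor + 3·y_cotton = 60.
Solving: y_labor = 9, y_cotton = 5.
poplin enters the basis when its profit ≥ yᵀa₃ = 9·2 + 5·3 = 33.

33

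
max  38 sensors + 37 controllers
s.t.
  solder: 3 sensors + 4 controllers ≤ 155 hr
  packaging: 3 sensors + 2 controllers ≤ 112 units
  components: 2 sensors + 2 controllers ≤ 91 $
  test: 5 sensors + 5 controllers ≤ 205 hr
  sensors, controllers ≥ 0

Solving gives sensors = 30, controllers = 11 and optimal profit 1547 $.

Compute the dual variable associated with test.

7

At the optimum: solder uses 134 of 155 (slack = 21); packaging uses 112 of 112 (binding); components uses 82 of 91 (slack = 9); test uses 205 of 205 (binding).
Since solder, components are not tight, their duals are 0.
Dual feasibility on the basic columns requires 3·y_packaging + 5·y_test = 38, 2·y_packaging + 5·y_test = 37.
This yields shadow prices y_packaging = 1, y_test = 7.
Shadow price of test = 7.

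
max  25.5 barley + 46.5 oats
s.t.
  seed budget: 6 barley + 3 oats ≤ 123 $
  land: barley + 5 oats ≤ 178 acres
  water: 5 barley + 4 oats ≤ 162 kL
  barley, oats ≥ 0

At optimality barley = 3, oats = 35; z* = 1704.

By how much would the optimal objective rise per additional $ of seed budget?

Check each constraint at x*: seed budget 123/123 (tight); land 178/178 (tight); water 155/162 (slack 7).
Since water is not tight, its dual is 0.
The binding rows give the dual system: 6·y_seed budget + 1·y_land = 25.5 and 3·y_seed budget + 5·y_land = 46.5.
This yields shadow prices y_seed budget = 3, y_land = 7.5.
Shadow price of seed budget = 3.

3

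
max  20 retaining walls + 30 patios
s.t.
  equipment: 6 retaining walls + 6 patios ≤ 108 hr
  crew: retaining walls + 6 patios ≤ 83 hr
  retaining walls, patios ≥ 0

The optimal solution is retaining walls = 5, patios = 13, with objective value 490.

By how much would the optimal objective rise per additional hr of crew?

2

Both equipment and crew are binding at x*.
Dual feasibility on the basic columns requires 6·y_equipment + 1·y_crew = 20, 6·y_equipment + 6·y_crew = 30.
Solving: y_equipment = 3, y_crew = 2.
Shadow price of crew = 2.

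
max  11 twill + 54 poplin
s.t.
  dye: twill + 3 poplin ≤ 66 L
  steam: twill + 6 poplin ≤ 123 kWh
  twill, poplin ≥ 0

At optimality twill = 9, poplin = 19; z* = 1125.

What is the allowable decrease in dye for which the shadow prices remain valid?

4.5

Binding constraints: dye, steam. The basis is B = [[1,3],[1,6]] with det 3.
Per unit decrease in dye, x* moves by d = (-2, 0.3333).
The basis stays optimal until twill reaches 0; allowable decrease = 4.5 L.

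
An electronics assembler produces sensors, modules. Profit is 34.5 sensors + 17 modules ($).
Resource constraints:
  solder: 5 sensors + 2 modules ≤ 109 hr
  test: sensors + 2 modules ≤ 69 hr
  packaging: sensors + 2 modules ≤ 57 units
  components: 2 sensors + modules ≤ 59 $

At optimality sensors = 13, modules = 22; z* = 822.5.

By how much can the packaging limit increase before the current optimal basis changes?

12

Binding constraints: solder, packaging. The basis is B = [[5,2],[1,2]] with det 8.
Per unit increase in packaging, x* moves by d = (-0.25, 0.625).
The basis stays optimal until test becomes binding; allowable increase = 12 units.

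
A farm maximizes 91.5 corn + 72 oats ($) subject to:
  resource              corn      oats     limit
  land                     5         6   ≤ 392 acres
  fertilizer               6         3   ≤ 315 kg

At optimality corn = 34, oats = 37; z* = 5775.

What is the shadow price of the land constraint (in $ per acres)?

7.5

At the optimum: land uses 392 of 392 (binding); fertilizer uses 315 of 315 (binding).
The binding rows give the dual system: 5·y_land + 6·y_fertilizer = 91.5 and 6·y_land + 3·y_fertilizer = 72.
This yields shadow prices y_land = 7.5, y_fertilizer = 9.
Shadow price of land = 7.5.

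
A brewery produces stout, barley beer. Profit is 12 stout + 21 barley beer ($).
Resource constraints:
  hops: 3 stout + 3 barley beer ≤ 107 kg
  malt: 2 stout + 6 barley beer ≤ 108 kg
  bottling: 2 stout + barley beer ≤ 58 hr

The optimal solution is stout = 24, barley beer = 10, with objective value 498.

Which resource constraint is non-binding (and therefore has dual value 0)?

hops

hops: 102/107 (slack 5)
malt: 108/108 (binding)
bottling: 58/58 (binding)
By complementary slackness, a constraint with positive slack has shadow price 0 → hops.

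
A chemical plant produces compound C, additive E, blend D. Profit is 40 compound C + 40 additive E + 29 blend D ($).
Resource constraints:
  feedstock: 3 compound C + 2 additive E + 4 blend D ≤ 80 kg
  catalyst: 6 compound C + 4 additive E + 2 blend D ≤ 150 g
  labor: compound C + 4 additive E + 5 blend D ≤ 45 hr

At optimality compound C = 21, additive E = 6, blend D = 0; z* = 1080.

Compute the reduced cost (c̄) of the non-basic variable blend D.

-3

Check each constraint at x*: feedstock 75/80 (slack 5); catalyst 150/150 (tight); labor 45/45 (tight).
Since feedstock is not tight, its dual is 0.
From A_Bᵀ y = c: 6·y_catalyst + 1·y_labor = 40; 4·y_catalyst + 4·y_labor = 40.
This yields shadow prices y_catalyst = 6, y_labor = 4.
Reduced cost of blend D: c₃ − yᵀa₃ = 29 − (6·2 + 4·5) = 29 − 32 = -3.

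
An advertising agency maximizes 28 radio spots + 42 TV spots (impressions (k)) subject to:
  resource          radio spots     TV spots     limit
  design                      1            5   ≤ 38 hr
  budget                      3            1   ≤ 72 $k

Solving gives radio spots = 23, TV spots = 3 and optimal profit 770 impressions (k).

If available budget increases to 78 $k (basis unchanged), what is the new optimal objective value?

812

Both design and budget are binding at x*.
From A_Bᵀ y = c: 1·y_design + 3·y_budget = 28; 5·y_design + 1·y_budget = 42.
→ y_design = 7 and y_budget = 7.
Δz = y_budget·Δb = 7 × (6) = 42, so new z* = 770 + 42 = 812.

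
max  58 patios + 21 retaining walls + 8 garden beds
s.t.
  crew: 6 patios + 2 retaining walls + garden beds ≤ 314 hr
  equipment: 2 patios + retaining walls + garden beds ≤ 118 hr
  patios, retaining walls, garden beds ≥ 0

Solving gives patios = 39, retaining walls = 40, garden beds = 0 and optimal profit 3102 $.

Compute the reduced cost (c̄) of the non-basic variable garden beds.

Both crew and equipment are binding at x*.
The binding rows give the dual system: 6·y_crew + 2·y_equipment = 58 and 2·y_crew + 1·y_equipment = 21.
Solving: y_crew = 8, y_equipment = 5.
Reduced cost of garden beds: c₃ − yᵀa₃ = 8 − (8·1 + 5·1) = 8 − 13 = -5.

-5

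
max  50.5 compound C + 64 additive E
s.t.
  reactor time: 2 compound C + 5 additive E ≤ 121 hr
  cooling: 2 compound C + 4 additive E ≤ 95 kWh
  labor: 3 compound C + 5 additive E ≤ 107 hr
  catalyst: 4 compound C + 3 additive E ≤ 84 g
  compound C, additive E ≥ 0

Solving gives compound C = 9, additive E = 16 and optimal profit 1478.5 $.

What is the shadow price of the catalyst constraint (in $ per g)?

At the optimum: reactor time uses 98 of 121 (slack = 23); cooling uses 82 of 95 (slack = 13); labor uses 107 of 107 (binding); catalyst uses 84 of 84 (binding).
By complementary slackness, y = 0 for the non-binding constraints.
Dual feasibility on the basic columns requires 3·y_labor + 4·y_catalyst = 50.5, 5·y_labor + 3·y_catalyst = 64.
Solving: y_labor = 9.5, y_catalyst = 5.5.
Shadow price of catalyst = 5.5.

5.5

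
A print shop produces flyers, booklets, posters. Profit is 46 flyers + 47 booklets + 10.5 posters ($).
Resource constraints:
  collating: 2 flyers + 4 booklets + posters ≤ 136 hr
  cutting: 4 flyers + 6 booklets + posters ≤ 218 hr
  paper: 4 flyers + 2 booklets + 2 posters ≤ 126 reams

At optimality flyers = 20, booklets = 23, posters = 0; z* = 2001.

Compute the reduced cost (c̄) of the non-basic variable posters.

-6.5

At the optimum: collating uses 132 of 136 (slack = 4); cutting uses 218 of 218 (binding); paper uses 126 of 126 (binding).
By complementary slackness, y = 0 for the non-binding constraint.
From A_Bᵀ y = c: 4·y_cutting + 4·y_paper = 46; 6·y_cutting + 2·y_paper = 47.
Solving: y_cutting = 6, y_paper = 5.5.
Reduced cost of posters: c₃ − yᵀa₃ = 10.5 − (6·1 + 5.5·2) = 10.5 − 17 = -6.5.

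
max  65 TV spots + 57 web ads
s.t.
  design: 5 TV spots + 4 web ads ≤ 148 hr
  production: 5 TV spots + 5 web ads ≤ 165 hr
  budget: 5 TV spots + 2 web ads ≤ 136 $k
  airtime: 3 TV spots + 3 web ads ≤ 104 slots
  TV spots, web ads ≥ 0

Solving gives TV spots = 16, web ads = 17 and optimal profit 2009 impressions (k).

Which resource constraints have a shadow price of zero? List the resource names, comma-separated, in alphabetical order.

design: 148/148 (binding)
production: 165/165 (binding)
budget: 114/136 (slack 22)
airtime: 99/104 (slack 5)
By complementary slackness, a constraint with positive slack has shadow price 0 → airtime, budget.

airtime, budget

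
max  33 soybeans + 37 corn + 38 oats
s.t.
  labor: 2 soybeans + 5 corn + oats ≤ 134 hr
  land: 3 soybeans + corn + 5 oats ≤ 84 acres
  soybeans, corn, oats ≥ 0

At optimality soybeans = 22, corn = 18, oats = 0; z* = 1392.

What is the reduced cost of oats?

-3

At the optimum: labor uses 134 of 134 (binding); land uses 84 of 84 (binding).
The binding rows give the dual system: 2·y_labor + 3·y_land = 33 and 5·y_labor + 1·y_land = 37.
This yields shadow prices y_labor = 6, y_land = 7.
Reduced cost of oats: c₃ − yᵀa₃ = 38 − (6·1 + 7·5) = 38 − 41 = -3.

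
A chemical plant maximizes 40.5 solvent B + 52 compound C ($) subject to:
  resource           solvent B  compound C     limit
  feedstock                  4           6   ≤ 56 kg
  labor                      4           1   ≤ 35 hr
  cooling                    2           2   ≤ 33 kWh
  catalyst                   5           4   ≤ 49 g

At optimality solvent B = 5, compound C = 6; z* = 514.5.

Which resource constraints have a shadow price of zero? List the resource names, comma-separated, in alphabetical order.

cooling, labor

feedstock: 56/56 (binding)
labor: 26/35 (slack 9)
cooling: 22/33 (slack 11)
catalyst: 49/49 (binding)
By complementary slackness, a constraint with positive slack has shadow price 0 → cooling, labor.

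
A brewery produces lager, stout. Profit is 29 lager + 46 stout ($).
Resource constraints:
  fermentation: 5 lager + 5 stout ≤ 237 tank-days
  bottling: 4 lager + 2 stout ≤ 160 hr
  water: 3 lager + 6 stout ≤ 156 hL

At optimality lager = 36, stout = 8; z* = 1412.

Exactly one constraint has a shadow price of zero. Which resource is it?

fermentation: 220/237 (slack 17)
bottling: 160/160 (binding)
water: 156/156 (binding)
By complementary slackness, a constraint with positive slack has shadow price 0 → fermentation.

fermentation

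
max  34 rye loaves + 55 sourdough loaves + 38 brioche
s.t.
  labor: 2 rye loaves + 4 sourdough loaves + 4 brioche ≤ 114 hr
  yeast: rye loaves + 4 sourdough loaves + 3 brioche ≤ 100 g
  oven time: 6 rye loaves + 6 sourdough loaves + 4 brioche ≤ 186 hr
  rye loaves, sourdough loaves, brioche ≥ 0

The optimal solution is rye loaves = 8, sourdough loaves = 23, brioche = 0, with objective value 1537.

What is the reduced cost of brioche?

-1

At the optimum: labor uses 108 of 114 (slack = 6); yeast uses 100 of 100 (binding); oven time uses 186 of 186 (binding).
By complementary slackness, y = 0 for the non-binding constraint.
From A_Bᵀ y = c: 1·y_yeast + 6·y_oven time = 34; 4·y_yeast + 6·y_oven time = 55.
→ y_yeast = 7 and y_oven time = 4.5.
Reduced cost of brioche: c₃ − yᵀa₃ = 38 − (7·3 + 4.5·4) = 38 − 39 = -1.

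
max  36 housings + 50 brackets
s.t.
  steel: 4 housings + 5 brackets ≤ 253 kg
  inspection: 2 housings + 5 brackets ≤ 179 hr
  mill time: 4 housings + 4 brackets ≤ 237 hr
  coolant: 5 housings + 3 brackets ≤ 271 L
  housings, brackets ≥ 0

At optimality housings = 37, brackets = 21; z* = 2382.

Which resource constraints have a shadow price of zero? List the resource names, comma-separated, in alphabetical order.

coolant, mill time

steel: 253/253 (binding)
inspection: 179/179 (binding)
mill time: 232/237 (slack 5)
coolant: 248/271 (slack 23)
By complementary slackness, a constraint with positive slack has shadow price 0 → coolant, mill time.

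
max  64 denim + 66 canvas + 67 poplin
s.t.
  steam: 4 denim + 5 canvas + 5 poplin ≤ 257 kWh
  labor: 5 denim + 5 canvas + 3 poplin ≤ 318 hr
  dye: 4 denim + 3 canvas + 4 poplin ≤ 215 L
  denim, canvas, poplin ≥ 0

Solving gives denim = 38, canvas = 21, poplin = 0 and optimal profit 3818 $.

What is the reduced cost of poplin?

-6

Binding: steam and dye. Non-binding: labor (23 unused).
Slack constraints have shadow price 0 (complementary slackness).
From A_Bᵀ y = c: 4·y_steam + 4·y_dye = 64; 5·y_steam + 3·y_dye = 66.
Solving: y_steam = 9, y_dye = 7.
Reduced cost of poplin: c₃ − yᵀa₃ = 67 − (9·5 + 7·4) = 67 − 73 = -6.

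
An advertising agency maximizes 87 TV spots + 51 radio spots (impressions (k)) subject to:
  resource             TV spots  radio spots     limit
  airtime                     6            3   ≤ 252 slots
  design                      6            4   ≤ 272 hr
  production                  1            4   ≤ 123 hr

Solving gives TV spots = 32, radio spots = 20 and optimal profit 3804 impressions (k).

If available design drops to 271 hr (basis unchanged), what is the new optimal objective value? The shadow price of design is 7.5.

3796.5

Δb = -1, so new z* = 3804 + (7.5)·(-1) = 3804 − 7.5 = 3796.5.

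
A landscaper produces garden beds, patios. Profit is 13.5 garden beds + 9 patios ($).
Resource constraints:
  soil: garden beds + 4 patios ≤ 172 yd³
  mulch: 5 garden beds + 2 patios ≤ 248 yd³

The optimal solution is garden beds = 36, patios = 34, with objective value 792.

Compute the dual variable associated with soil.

Check each constraint at x*: soil 172/172 (tight); mulch 248/248 (tight).
Dual feasibility on the basic columns requires 1·y_soil + 5·y_mulch = 13.5, 4·y_soil + 2·y_mulch = 9.
This yields shadow prices y_soil = 1, y_mulch = 2.5.
Shadow price of soil = 1.

1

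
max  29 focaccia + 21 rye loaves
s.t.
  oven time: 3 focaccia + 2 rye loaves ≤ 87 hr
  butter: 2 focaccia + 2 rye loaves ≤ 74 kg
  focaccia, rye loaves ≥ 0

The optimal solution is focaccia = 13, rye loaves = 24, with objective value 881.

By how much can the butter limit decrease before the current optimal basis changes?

16

Binding constraints: oven time, butter. The basis is B = [[3,2],[2,2]] with det 2.
Per unit decrease in butter, x* moves by d = (1, -1.5).
The basis stays optimal until rye loaves reaches 0; allowable decrease = 16 kg.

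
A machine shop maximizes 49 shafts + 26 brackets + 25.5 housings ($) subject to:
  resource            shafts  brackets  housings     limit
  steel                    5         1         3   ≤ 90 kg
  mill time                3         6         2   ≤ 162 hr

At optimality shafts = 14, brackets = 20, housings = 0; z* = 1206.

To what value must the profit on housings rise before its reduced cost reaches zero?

Check each constraint at x*: steel 90/90 (tight); mill time 162/162 (tight).
Dual feasibility on the basic columns requires 5·y_steel + 3·y_mill time = 49, 1·y_steel + 6·y_mill time = 26.
Solving: y_steel = 8, y_mill time = 3.
housings enters the basis when its profit ≥ yᵀa₃ = 8·3 + 3·2 = 30.

30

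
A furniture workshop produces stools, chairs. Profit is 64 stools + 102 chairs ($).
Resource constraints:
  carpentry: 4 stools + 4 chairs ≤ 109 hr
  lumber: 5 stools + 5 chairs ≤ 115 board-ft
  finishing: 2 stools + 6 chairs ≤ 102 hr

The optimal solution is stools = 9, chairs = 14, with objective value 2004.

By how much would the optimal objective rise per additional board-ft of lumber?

9

Check each constraint at x*: carpentry 92/109 (slack 17); lumber 115/115 (tight); finishing 102/102 (tight).
Slack constraints have shadow price 0 (complementary slackness).
The binding rows give the dual system: 5·y_lumber + 2·y_finishing = 64 and 5·y_lumber + 6·y_finishing = 102.
This yields shadow prices y_lumber = 9, y_finishing = 9.5.
Shadow price of lumber = 9.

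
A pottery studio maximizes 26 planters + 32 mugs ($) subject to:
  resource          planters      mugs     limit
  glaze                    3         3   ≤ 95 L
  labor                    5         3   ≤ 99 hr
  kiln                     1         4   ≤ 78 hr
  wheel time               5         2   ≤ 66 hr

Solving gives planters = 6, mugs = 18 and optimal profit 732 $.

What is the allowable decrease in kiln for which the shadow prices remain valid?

Binding constraints: kiln, wheel time. The basis is B = [[1,4],[5,2]] with det -18.
Per unit decrease in kiln, x* moves by d = (0.1111, -0.2778).
The basis stays optimal until mugs reaches 0; allowable decrease = 64.8 hr.

64.8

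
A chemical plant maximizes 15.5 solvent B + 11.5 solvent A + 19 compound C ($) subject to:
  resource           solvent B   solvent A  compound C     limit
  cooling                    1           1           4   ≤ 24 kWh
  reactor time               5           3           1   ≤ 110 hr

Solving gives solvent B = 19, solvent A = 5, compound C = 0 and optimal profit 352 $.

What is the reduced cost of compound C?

-5

Check each constraint at x*: cooling 24/24 (tight); reactor time 110/110 (tight).
The binding rows give the dual system: 1·y_cooling + 5·y_reactor time = 15.5 and 1·y_cooling + 3·y_reactor time = 11.5.
→ y_cooling = 5.5 and y_reactor time = 2.
Reduced cost of compound C: c₃ − yᵀa₃ = 19 − (5.5·4 + 2·1) = 19 − 24 = -5.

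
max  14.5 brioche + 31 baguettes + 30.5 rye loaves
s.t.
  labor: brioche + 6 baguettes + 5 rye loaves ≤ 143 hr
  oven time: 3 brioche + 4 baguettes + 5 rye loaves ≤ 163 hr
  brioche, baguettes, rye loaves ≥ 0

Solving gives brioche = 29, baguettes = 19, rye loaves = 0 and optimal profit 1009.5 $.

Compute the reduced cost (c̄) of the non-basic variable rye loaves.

Check each constraint at x*: labor 143/143 (tight); oven time 163/163 (tight).
From A_Bᵀ y = c: 1·y_labor + 3·y_oven time = 14.5; 6·y_labor + 4·y_oven time = 31.
→ y_labor = 2.5 and y_oven time = 4.
Reduced cost of rye loaves: c₃ − yᵀa₃ = 30.5 − (2.5·5 + 4·5) = 30.5 − 32.5 = -2.

-2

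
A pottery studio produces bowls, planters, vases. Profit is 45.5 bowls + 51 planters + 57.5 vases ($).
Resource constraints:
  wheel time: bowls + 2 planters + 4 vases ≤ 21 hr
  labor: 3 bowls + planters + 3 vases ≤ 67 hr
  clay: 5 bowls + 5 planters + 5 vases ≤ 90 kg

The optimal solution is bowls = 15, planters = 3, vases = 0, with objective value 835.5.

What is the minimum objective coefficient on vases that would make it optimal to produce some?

At the optimum: wheel time uses 21 of 21 (binding); labor uses 48 of 67 (slack = 19); clay uses 90 of 90 (binding).
Since labor is not tight, its dual is 0.
Dual feasibility on the basic columns requires 1·y_wheel time + 5·y_clay = 45.5, 2·y_wheel time + 5·y_clay = 51.
Solving: y_wheel time = 5.5, y_clay = 8.
vases enters the basis when its profit ≥ yᵀa₃ = 5.5·4 + 8·5 = 62.

62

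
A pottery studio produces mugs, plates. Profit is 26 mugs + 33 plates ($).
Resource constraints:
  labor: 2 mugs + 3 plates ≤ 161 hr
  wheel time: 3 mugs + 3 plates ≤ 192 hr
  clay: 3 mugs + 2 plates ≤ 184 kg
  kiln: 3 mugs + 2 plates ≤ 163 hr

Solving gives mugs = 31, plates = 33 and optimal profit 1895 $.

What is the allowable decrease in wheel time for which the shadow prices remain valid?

31

Binding constraints: labor, wheel time. The basis is B = [[2,3],[3,3]] with det -3.
Per unit decrease in wheel time, x* moves by d = (-1, 0.6667).
The basis stays optimal until mugs reaches 0; allowable decrease = 31 hr.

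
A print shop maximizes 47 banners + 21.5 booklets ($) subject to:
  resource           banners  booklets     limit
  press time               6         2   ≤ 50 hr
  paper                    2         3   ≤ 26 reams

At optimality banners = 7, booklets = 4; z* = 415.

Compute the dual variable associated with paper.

2.5

Both press time and paper are binding at x*.
From A_Bᵀ y = c: 6·y_press time + 2·y_paper = 47; 2·y_press time + 3·y_paper = 21.5.
Solving: y_press time = 7, y_paper = 2.5.
Shadow price of paper = 2.5.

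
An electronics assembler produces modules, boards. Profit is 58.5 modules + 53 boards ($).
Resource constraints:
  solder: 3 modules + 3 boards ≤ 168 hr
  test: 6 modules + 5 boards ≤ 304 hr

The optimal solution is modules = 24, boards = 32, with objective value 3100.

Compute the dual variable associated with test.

5.5

Check each constraint at x*: solder 168/168 (tight); test 304/304 (tight).
From A_Bᵀ y = c: 3·y_solder + 6·y_test = 58.5; 3·y_solder + 5·y_test = 53.
Solving: y_solder = 8.5, y_test = 5.5.
Shadow price of test = 5.5.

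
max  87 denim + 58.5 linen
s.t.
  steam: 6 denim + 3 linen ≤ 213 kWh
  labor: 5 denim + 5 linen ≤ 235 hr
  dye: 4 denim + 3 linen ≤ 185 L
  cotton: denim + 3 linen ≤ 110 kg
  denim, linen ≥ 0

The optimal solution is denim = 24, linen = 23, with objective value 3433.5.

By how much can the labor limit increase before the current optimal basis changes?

17

Binding constraints: steam, labor. The basis is B = [[6,3],[5,5]] with det 15.
Per unit increase in labor, x* moves by d = (-0.2, 0.4).
The basis stays optimal until cotton becomes binding; allowable increase = 17 hr.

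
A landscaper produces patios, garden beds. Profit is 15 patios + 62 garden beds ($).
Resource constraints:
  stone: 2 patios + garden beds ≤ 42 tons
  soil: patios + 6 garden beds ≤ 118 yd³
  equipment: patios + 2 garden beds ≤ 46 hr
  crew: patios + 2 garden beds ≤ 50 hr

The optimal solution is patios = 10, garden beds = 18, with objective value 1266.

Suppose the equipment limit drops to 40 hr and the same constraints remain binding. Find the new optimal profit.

At the optimum: stone uses 38 of 42 (slack = 4); soil uses 118 of 118 (binding); equipment uses 46 of 46 (binding); crew uses 46 of 50 (slack = 4).
By complementary slackness, y = 0 for the non-binding constraints.
From A_Bᵀ y = c: 1·y_soil + 1·y_equipment = 15; 6·y_soil + 2·y_equipment = 62.
This yields shadow prices y_soil = 8, y_equipment = 7.
Δz = y_equipment·Δb = 7 × (-6) = -42, so new z* = 1266 − 42 = 1224.

1224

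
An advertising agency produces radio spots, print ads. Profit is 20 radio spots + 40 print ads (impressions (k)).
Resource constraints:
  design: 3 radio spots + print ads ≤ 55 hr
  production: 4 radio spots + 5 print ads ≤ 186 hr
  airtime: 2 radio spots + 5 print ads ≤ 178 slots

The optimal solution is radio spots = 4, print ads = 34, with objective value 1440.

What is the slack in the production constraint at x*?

production used = 4·4 + 5·34 = 186; slack = 186 − 186 = 0.

0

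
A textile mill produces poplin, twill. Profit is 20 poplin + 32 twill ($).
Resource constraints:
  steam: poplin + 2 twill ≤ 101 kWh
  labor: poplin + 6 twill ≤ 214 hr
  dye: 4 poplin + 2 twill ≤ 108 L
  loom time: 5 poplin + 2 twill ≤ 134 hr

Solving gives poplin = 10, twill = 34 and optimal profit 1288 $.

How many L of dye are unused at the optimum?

0

dye used = 4·10 + 2·34 = 108; slack = 108 − 108 = 0.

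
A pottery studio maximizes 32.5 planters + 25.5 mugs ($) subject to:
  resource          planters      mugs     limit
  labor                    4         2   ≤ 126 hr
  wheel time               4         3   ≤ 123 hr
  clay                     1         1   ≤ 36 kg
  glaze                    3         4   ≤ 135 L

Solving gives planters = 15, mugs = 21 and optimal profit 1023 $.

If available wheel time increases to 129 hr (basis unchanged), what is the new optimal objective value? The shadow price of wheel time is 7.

1065

Δb = 6, so new z* = 1023 + (7)·(6) = 1023 + 42 = 1065.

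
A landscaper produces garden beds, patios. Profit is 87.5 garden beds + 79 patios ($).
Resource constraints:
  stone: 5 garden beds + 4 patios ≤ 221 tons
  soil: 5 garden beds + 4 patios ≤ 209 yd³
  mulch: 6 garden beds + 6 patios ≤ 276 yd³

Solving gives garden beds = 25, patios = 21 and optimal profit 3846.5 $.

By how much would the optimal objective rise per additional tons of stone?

Binding: soil and mulch. Non-binding: stone (12 unused).
Since stone is not tight, its dual is 0.
Dual feasibility on the basic columns requires 5·y_soil + 6·y_mulch = 87.5, 4·y_soil + 6·y_mulch = 79.
→ y_soil = 8.5 and y_mulch = 7.5.
Shadow price of stone = 0.

0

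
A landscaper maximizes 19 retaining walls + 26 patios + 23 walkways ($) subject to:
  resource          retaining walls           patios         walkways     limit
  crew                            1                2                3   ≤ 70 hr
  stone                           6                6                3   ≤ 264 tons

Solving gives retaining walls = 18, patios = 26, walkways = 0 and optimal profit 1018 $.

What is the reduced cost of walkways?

Check each constraint at x*: crew 70/70 (tight); stone 264/264 (tight).
Dual feasibility on the basic columns requires 1·y_crew + 6·y_stone = 19, 2·y_crew + 6·y_stone = 26.
This yields shadow prices y_crew = 7, y_stone = 2.
Reduced cost of walkways: c₃ − yᵀa₃ = 23 − (7·3 + 2·3) = 23 − 27 = -4.

-4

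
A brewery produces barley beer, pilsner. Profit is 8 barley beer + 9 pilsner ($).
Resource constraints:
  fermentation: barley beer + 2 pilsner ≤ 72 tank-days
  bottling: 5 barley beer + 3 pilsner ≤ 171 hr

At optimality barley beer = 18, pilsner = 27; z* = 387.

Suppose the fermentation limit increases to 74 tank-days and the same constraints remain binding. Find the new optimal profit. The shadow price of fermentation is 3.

Δb = 2, so new z* = 387 + (3)·(2) = 387 + 6 = 393.

393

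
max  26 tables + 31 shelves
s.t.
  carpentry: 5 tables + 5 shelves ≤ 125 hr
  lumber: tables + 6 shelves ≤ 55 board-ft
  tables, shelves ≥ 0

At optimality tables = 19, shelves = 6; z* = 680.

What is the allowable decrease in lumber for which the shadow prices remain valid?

30

Binding constraints: carpentry, lumber. The basis is B = [[5,5],[1,6]] with det 25.
Per unit decrease in lumber, x* moves by d = (0.2, -0.2).
The basis stays optimal until shelves reaches 0; allowable decrease = 30 board-ft.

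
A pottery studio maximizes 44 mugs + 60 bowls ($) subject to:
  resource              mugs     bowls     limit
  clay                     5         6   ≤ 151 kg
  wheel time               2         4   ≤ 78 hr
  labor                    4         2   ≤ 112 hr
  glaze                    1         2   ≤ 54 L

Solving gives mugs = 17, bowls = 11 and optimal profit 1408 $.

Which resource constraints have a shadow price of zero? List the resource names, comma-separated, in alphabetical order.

clay: 151/151 (binding)
wheel time: 78/78 (binding)
labor: 90/112 (slack 22)
glaze: 39/54 (slack 15)
By complementary slackness, a constraint with positive slack has shadow price 0 → glaze, labor.

glaze, labor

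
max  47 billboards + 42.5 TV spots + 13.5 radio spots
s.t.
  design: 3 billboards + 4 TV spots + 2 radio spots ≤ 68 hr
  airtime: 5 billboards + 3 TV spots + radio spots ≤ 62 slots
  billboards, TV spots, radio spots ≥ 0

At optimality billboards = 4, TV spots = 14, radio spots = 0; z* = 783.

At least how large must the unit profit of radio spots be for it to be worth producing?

At the optimum: design uses 68 of 68 (binding); airtime uses 62 of 62 (binding).
The binding rows give the dual system: 3·y_design + 5·y_airtime = 47 and 4·y_design + 3·y_airtime = 42.5.
→ y_design = 6.5 and y_airtime = 5.5.
radio spots enters the basis when its profit ≥ yᵀa₃ = 6.5·2 + 5.5·1 = 18.5.

18.5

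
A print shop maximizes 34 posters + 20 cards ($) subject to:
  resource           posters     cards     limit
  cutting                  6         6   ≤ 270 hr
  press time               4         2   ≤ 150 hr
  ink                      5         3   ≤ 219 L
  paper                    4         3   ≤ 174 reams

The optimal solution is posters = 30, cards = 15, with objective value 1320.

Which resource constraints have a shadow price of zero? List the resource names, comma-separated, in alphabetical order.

ink, paper

cutting: 270/270 (binding)
press time: 150/150 (binding)
ink: 195/219 (slack 24)
paper: 165/174 (slack 9)
By complementary slackness, a constraint with positive slack has shadow price 0 → ink, paper.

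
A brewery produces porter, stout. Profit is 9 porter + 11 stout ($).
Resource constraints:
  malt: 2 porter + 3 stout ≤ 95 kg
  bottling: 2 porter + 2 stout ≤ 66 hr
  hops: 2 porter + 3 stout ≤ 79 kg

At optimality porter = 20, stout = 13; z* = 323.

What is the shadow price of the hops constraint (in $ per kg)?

At the optimum: malt uses 79 of 95 (slack = 16); bottling uses 66 of 66 (binding); hops uses 79 of 79 (binding).
By complementary slackness, y = 0 for the non-binding constraint.
The binding rows give the dual system: 2·y_bottling + 2·y_hops = 9 and 2·y_bottling + 3·y_hops = 11.
Solving: y_bottling = 2.5, y_hops = 2.
Shadow price of hops = 2.

2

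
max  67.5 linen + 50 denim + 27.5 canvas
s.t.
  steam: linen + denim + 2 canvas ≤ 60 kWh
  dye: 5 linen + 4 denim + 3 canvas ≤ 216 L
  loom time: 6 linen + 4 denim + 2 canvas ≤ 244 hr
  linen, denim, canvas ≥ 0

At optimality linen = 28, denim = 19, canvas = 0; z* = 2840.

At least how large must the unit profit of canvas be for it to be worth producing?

32.5

At the optimum: steam uses 47 of 60 (slack = 13); dye uses 216 of 216 (binding); loom time uses 244 of 244 (binding).
Since steam is not tight, its dual is 0.
From A_Bᵀ y = c: 5·y_dye + 6·y_loom time = 67.5; 4·y_dye + 4·y_loom time = 50.
→ y_dye = 7.5 and y_loom time = 5.
canvas enters the basis when its profit ≥ yᵀa₃ = 7.5·3 + 5·2 = 32.5.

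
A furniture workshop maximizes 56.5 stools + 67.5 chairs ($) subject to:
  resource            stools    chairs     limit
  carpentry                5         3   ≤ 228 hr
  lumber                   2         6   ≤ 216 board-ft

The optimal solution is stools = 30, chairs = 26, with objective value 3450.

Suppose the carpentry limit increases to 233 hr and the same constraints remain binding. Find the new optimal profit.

3492.5

Both carpentry and lumber are binding at x*.
Dual feasibility on the basic columns requires 5·y_carpentry + 2·y_lumber = 56.5, 3·y_carpentry + 6·y_lumber = 67.5.
This yields shadow prices y_carpentry = 8.5, y_lumber = 7.
Δz = y_carpentry·Δb = 8.5 × (5) = 42.5, so new z* = 3450 + 42.5 = 3492.5.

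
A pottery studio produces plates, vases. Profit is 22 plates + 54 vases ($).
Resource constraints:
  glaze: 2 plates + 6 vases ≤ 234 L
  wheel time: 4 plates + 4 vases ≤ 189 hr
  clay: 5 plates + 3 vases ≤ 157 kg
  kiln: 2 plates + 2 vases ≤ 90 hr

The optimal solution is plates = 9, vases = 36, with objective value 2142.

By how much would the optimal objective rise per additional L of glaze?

At the optimum: glaze uses 234 of 234 (binding); wheel time uses 180 of 189 (slack = 9); clay uses 153 of 157 (slack = 4); kiln uses 90 of 90 (binding).
Since wheel time, clay are not tight, their duals are 0.
The binding rows give the dual system: 2·y_glaze + 2·y_kiln = 22 and 6·y_glaze + 2·y_kiln = 54.
→ y_glaze = 8 and y_kiln = 3.
Shadow price of glaze = 8.

8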